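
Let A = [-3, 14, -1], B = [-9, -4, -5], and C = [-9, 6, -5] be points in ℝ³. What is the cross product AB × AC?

AB = (-6, -18, -4)
AC = (-6, -8, -4)
i: (-18)·(-4) - (-4)·(-8) = 72 - 32 = 40
j: (-4)·(-6) - (-6)·(-4) = 24 - 24 = 0
k: (-6)·(-8) - (-18)·(-6) = 48 - 108 = -60
AB × AC = (40, 0, -60)

(40, 0, -60)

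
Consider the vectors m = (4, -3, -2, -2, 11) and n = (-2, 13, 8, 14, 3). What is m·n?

-58

m · n = 4·(-2) + (-3)·13 + (-2)·8 + (-2)·14 + 11·3 = -8 - 39 - 16 - 28 + 33 = -58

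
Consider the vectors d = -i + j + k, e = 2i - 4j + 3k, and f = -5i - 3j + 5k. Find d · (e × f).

-40

e × f:
i: (-4)·5 - 3·(-3) = -20 - (-9) = -11
j: 3·(-5) - 2·5 = -15 - 10 = -25
k: 2·(-3) - (-4)·(-5) = -6 - 20 = -26
e × f = (-11, -25, -26)
d · (e × f) = (-1)·(-11) + 1·(-25) + 1·(-26) = 11 - 25 - 26 = -40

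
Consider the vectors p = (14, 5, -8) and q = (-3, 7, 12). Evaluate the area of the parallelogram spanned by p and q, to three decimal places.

216.705

i: 5·12 - (-8)·7 = 60 - (-56) = 116
j: (-8)·(-3) - 14·12 = 24 - 168 = -144
k: 14·7 - 5·(-3) = 98 - (-15) = 113
p × q = (116, -144, 113)
|p × q| = √(116² + (-144)² + 113²) = √46961 ≈ 216.7049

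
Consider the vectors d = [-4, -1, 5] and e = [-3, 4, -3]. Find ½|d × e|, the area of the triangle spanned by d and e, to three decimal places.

18.567

i: (-1)·(-3) - 5·4 = 3 - 20 = -17
j: 5·(-3) - (-4)·(-3) = -15 - 12 = -27
k: (-4)·4 - (-1)·(-3) = -16 - 3 = -19
d × e = (-17, -27, -19)
|d × e| = √((-17)² + (-27)² + (-19)²) = √1379 ≈ 37.1349
area = ½ · 37.1349 ≈ 18.567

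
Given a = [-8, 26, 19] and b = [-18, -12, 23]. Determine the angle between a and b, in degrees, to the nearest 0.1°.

75.1

a · b = (-8)·(-18) + 26·(-12) + 19·23 = 144 - 312 + 437 = 269
|a|² = 64 + 676 + 361 = 1101,  |a| = √1101 ≈ 33.181320
|b|² = 324 + 144 + 529 = 997,  |b| = √997 ≈ 31.575307
cos θ = 269 / (33.181320 · 31.575307) ≈ 0.25675
θ = arccos(0.25675) ≈ 75.1°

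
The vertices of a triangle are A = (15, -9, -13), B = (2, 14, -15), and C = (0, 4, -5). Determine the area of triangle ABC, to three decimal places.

152.506

AB = (-13, 23, -2),  AC = (-15, 13, 8)
i: 23·8 - (-2)·13 = 184 - (-26) = 210
j: (-2)·(-15) - (-13)·8 = 30 - (-104) = 134
k: (-13)·13 - 23·(-15) = -169 - (-345) = 176
AB × AC = (210, 134, 176)
|AB × AC| = √93032 ≈ 305.0115
area = ½ · 305.0115 ≈ 152.506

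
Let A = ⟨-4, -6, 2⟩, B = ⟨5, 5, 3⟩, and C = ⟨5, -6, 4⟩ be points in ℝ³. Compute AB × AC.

AB = (9, 11, 1)
AC = (9, 0, 2)
i: 11·2 - 1·0 = 22 - 0 = 22
j: 1·9 - 9·2 = 9 - 18 = -9
k: 9·0 - 11·9 = 0 - 99 = -99
AB × AC = (22, -9, -99)

(22, -9, -99)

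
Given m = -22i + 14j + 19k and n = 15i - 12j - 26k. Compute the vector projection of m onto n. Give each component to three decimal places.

m · n = (-22)·15 + 14·(-12) + 19·(-26) = -330 - 168 - 494 = -992
|n|² = 225 + 144 + 676 = 1045
proj_n m = (-992/1045) · (15, -12, -26) ≈ (-14.239, 11.391, 24.681)

(-14.239, 11.391, 24.681)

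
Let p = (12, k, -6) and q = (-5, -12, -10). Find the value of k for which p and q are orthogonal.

0

p · q = 12·(-5) + k·(-12) + (-6)·(-10) = 0 - 12k
Set equal to 0: -12k = 0, so k = 0.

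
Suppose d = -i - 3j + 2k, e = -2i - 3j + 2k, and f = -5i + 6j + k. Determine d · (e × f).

-15

e × f:
i: (-3)·1 - 2·6 = -3 - 12 = -15
j: 2·(-5) - (-2)·1 = -10 - (-2) = -8
k: (-2)·6 - (-3)·(-5) = -12 - 15 = -27
e × f = (-15, -8, -27)
d · (e × f) = (-1)·(-15) + (-3)·(-8) + 2·(-27) = 15 + 24 - 54 = -15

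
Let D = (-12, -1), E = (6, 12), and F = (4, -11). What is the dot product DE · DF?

158

DE = E − D = (18, 13)
DF = F − D = (16, -10)
DE · DF = 18·16 + 13·(-10) = 288 - 130 = 158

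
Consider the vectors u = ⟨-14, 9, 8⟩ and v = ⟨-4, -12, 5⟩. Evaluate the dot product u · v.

-12

u · v = (-14)·(-4) + 9·(-12) + 8·5 = 56 - 108 + 40 = -12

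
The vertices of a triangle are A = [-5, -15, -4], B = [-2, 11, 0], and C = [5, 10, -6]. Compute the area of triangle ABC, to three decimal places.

AB = (3, 26, 4),  AC = (10, 25, -2)
i: 26·(-2) - 4·25 = -52 - 100 = -152
j: 4·10 - 3·(-2) = 40 - (-6) = 46
k: 3·25 - 26·10 = 75 - 260 = -185
AB × AC = (-152, 46, -185)
|AB × AC| = √59445 ≈ 243.8135
area = ½ · 243.8135 ≈ 121.907

121.907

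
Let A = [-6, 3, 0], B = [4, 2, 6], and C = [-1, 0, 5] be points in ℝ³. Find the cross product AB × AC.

AB = (10, -1, 6)
AC = (5, -3, 5)
i: (-1)·5 - 6·(-3) = -5 - (-18) = 13
j: 6·5 - 10·5 = 30 - 50 = -20
k: 10·(-3) - (-1)·5 = -30 - (-5) = -25
AB × AC = (13, -20, -25)

(13, -20, -25)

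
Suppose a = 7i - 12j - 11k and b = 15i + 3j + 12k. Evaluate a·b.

-63

a · b = 7·15 + (-12)·3 + (-11)·12 = 105 - 36 - 132 = -63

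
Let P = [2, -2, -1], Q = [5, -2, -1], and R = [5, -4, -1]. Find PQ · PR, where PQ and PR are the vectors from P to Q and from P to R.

PQ = Q − P = (3, 0, 0)
PR = R − P = (3, -2, 0)
PQ · PR = 3·3 + 0·(-2) + 0·0 = 9 + 0 + 0 = 9

9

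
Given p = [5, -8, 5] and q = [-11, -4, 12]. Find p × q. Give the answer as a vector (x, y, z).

(-76, -115, -108)

i: (-8)·12 - 5·(-4) = -96 - (-20) = -76
j: 5·(-11) - 5·12 = -55 - 60 = -115
k: 5·(-4) - (-8)·(-11) = -20 - 88 = -108
p × q = (-76, -115, -108)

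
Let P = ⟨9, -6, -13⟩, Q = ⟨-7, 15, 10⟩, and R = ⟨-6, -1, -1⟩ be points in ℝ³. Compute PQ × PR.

PQ = (-16, 21, 23)
PR = (-15, 5, 12)
i: 21·12 - 23·5 = 252 - 115 = 137
j: 23·(-15) - (-16)·12 = -345 - (-192) = -153
k: (-16)·5 - 21·(-15) = -80 - (-315) = 235
PQ × PR = (137, -153, 235)

(137, -153, 235)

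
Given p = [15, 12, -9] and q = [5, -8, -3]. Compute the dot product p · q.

p · q = 15·5 + 12·(-8) + (-9)·(-3) = 75 - 96 + 27 = 6

6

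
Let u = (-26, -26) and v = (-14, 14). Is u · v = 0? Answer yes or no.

u · v = (-26)·(-14) + (-26)·14 = 364 - 364 = 0
Zero, so the vectors are orthogonal.

yes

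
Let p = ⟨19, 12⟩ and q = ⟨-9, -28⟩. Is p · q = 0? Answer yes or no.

no

p · q = 19·(-9) + 12·(-28) = -171 - 336 = -507
Nonzero, so the vectors are not orthogonal.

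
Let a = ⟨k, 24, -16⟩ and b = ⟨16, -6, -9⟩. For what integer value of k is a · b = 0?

a · b = k·16 + 24·(-6) + (-16)·(-9) = 0 + 16k
Set equal to 0: 16k = 0, so k = 0.

0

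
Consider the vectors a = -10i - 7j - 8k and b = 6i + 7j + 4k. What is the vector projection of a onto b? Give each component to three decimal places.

a · b = (-10)·6 + (-7)·7 + (-8)·4 = -60 - 49 - 32 = -141
|b|² = 36 + 49 + 16 = 101
proj_b a = (-141/101) · (6, 7, 4) ≈ (-8.376, -9.772, -5.584)

(-8.376, -9.772, -5.584)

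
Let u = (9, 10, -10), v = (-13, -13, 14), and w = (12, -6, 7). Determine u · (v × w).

v × w:
i: (-13)·7 - 14·(-6) = -91 - (-84) = -7
j: 14·12 - (-13)·7 = 168 - (-91) = 259
k: (-13)·(-6) - (-13)·12 = 78 - (-156) = 234
v × w = (-7, 259, 234)
u · (v × w) = 9·(-7) + 10·259 + (-10)·234 = -63 + 2590 - 2340 = 187

187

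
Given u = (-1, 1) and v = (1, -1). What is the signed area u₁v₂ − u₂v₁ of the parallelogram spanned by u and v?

(-1)·(-1) - 1·1 = 1 - 1 = 0

0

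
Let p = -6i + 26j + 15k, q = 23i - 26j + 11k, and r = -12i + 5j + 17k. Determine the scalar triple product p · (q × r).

q × r:
i: (-26)·17 - 11·5 = -442 - 55 = -497
j: 11·(-12) - 23·17 = -132 - 391 = -523
k: 23·5 - (-26)·(-12) = 115 - 312 = -197
q × r = (-497, -523, -197)
p · (q × r) = (-6)·(-497) + 26·(-523) + 15·(-197) = 2982 - 13598 - 2955 = -13571

-13571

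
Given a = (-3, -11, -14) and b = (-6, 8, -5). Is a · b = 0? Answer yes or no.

a · b = (-3)·(-6) + (-11)·8 + (-14)·(-5) = 18 - 88 + 70 = 0
Zero, so the vectors are orthogonal.

yes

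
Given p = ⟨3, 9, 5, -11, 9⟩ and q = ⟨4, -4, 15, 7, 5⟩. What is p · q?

19

p · q = 3·4 + 9·(-4) + 5·15 + (-11)·7 + 9·5 = 12 - 36 + 75 - 77 + 45 = 19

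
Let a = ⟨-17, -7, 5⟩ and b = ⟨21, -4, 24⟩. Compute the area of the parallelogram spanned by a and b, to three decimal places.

575.585

i: (-7)·24 - 5·(-4) = -168 - (-20) = -148
j: 5·21 - (-17)·24 = 105 - (-408) = 513
k: (-17)·(-4) - (-7)·21 = 68 - (-147) = 215
a × b = (-148, 513, 215)
|a × b| = √((-148)² + 513² + 215²) = √331298 ≈ 575.5849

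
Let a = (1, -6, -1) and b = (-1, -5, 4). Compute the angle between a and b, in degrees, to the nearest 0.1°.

51.3

a · b = 1·(-1) + (-6)·(-5) + (-1)·4 = -1 + 30 - 4 = 25
|a|² = 1 + 36 + 1 = 38,  |a| = √38 ≈ 6.164414
|b|² = 1 + 25 + 16 = 42,  |b| = √42 ≈ 6.480741
cos θ = 25 / (6.164414 · 6.480741) ≈ 0.62578
θ = arccos(0.62578) ≈ 51.3°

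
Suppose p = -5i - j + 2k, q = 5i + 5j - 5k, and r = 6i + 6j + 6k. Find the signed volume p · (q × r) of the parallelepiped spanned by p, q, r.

q × r:
i: 5·6 - (-5)·6 = 30 - (-30) = 60
j: (-5)·6 - 5·6 = -30 - 30 = -60
k: 5·6 - 5·6 = 30 - 30 = 0
q × r = (60, -60, 0)
p · (q × r) = (-5)·60 + (-1)·(-60) + 2·0 = -300 + 60 + 0 = -240

-240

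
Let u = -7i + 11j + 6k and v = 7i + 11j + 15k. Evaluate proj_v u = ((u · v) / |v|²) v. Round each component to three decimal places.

(2.871, 4.511, 6.152)

u · v = (-7)·7 + 11·11 + 6·15 = -49 + 121 + 90 = 162
|v|² = 49 + 121 + 225 = 395
proj_v u = (162/395) · (7, 11, 15) ≈ (2.871, 4.511, 6.152)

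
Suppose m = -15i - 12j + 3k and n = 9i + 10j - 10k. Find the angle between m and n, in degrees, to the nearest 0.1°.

m · n = (-15)·9 + (-12)·10 + 3·(-10) = -135 - 120 - 30 = -285
|m|² = 225 + 144 + 9 = 378,  |m| = √378 ≈ 19.442222
|n|² = 81 + 100 + 100 = 281,  |n| = √281 ≈ 16.763055
cos θ = -285 / (19.442222 · 16.763055) ≈ -0.87447
θ = arccos(-0.87447) ≈ 151.0°

151.0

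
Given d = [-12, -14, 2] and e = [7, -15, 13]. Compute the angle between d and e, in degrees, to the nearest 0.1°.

67.1

d · e = (-12)·7 + (-14)·(-15) + 2·13 = -84 + 210 + 26 = 152
|d|² = 144 + 196 + 4 = 344,  |d| = √344 ≈ 18.547237
|e|² = 49 + 225 + 169 = 443,  |e| = √443 ≈ 21.047565
cos θ = 152 / (18.547237 · 21.047565) ≈ 0.38937
θ = arccos(0.38937) ≈ 67.1°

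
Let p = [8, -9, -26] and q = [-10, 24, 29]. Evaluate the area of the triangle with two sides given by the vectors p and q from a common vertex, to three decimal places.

i: (-9)·29 - (-26)·24 = -261 - (-624) = 363
j: (-26)·(-10) - 8·29 = 260 - 232 = 28
k: 8·24 - (-9)·(-10) = 192 - 90 = 102
p × q = (363, 28, 102)
|p × q| = √(363² + 28² + 102²) = √142957 ≈ 378.0965
area = ½ · 378.0965 ≈ 189.048

189.048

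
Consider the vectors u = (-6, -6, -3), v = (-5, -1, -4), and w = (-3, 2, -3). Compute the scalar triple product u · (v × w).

v × w:
i: (-1)·(-3) - (-4)·2 = 3 - (-8) = 11
j: (-4)·(-3) - (-5)·(-3) = 12 - 15 = -3
k: (-5)·2 - (-1)·(-3) = -10 - 3 = -13
v × w = (11, -3, -13)
u · (v × w) = (-6)·11 + (-6)·(-3) + (-3)·(-13) = -66 + 18 + 39 = -9

-9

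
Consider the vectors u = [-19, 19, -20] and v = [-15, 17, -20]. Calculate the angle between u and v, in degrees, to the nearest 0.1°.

u · v = (-19)·(-15) + 19·17 + (-20)·(-20) = 285 + 323 + 400 = 1008
|u|² = 361 + 361 + 400 = 1122,  |u| = √1122 ≈ 33.496268
|v|² = 225 + 289 + 400 = 914,  |v| = √914 ≈ 30.232433
cos θ = 1008 / (33.496268 · 30.232433) ≈ 0.99538
θ = arccos(0.99538) ≈ 5.5°

5.5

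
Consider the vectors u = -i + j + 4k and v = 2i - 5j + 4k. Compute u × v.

(24, 12, 3)

i: 1·4 - 4·(-5) = 4 - (-20) = 24
j: 4·2 - (-1)·4 = 8 - (-4) = 12
k: (-1)·(-5) - 1·2 = 5 - 2 = 3
u × v = (24, 12, 3)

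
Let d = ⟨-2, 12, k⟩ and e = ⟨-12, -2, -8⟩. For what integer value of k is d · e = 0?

d · e = (-2)·(-12) + 12·(-2) + k·(-8) = 0 - 8k
Set equal to 0: -8k = 0, so k = 0.

0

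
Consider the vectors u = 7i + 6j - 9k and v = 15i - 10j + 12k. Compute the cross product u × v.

i: 6·12 - (-9)·(-10) = 72 - 90 = -18
j: (-9)·15 - 7·12 = -135 - 84 = -219
k: 7·(-10) - 6·15 = -70 - 90 = -160
u × v = (-18, -219, -160)

(-18, -219, -160)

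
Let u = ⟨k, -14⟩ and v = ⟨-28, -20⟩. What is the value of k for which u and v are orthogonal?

u · v = k·(-28) + (-14)·(-20) = 280 - 28k
Set equal to 0: -28k = -280, so k = 10.

10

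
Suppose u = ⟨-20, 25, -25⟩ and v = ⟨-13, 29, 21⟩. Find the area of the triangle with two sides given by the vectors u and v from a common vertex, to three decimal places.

738.673

i: 25·21 - (-25)·29 = 525 - (-725) = 1250
j: (-25)·(-13) - (-20)·21 = 325 - (-420) = 745
k: (-20)·29 - 25·(-13) = -580 - (-325) = -255
u × v = (1250, 745, -255)
|u × v| = √(1250² + 745² + (-255)²) = √2182550 ≈ 1477.3456
area = ½ · 1477.3456 ≈ 738.673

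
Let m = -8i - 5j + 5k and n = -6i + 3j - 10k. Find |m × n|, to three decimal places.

i: (-5)·(-10) - 5·3 = 50 - 15 = 35
j: 5·(-6) - (-8)·(-10) = -30 - 80 = -110
k: (-8)·3 - (-5)·(-6) = -24 - 30 = -54
m × n = (35, -110, -54)
|m × n| = √(35² + (-110)² + (-54)²) = √16241 ≈ 127.4402

127.440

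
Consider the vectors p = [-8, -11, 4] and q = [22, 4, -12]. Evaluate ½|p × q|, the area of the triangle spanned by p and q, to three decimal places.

120.021

i: (-11)·(-12) - 4·4 = 132 - 16 = 116
j: 4·22 - (-8)·(-12) = 88 - 96 = -8
k: (-8)·4 - (-11)·22 = -32 - (-242) = 210
p × q = (116, -8, 210)
|p × q| = √(116² + (-8)² + 210²) = √57620 ≈ 240.0417
area = ½ · 240.0417 ≈ 120.021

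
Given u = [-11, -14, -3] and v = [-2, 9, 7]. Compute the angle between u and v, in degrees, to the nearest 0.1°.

126.7

u · v = (-11)·(-2) + (-14)·9 + (-3)·7 = 22 - 126 - 21 = -125
|u|² = 121 + 196 + 9 = 326,  |u| = √326 ≈ 18.055470
|v|² = 4 + 81 + 49 = 134,  |v| = √134 ≈ 11.575837
cos θ = -125 / (18.055470 · 11.575837) ≈ -0.59807
θ = arccos(-0.59807) ≈ 126.7°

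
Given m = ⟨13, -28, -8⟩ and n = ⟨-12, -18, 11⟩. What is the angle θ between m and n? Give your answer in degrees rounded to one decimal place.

m · n = 13·(-12) + (-28)·(-18) + (-8)·11 = -156 + 504 - 88 = 260
|m|² = 169 + 784 + 64 = 1017,  |m| = √1017 ≈ 31.890437
|n|² = 144 + 324 + 121 = 589,  |n| = √589 ≈ 24.269322
cos θ = 260 / (31.890437 · 24.269322) ≈ 0.33593
θ = arccos(0.33593) ≈ 70.4°

70.4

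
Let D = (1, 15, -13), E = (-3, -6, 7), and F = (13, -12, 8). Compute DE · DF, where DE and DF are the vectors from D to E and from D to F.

939

DE = E − D = (-4, -21, 20)
DF = F − D = (12, -27, 21)
DE · DF = (-4)·12 + (-21)·(-27) + 20·21 = -48 + 567 + 420 = 939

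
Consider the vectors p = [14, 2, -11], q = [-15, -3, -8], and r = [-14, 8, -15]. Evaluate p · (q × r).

3082

q × r:
i: (-3)·(-15) - (-8)·8 = 45 - (-64) = 109
j: (-8)·(-14) - (-15)·(-15) = 112 - 225 = -113
k: (-15)·8 - (-3)·(-14) = -120 - 42 = -162
q × r = (109, -113, -162)
p · (q × r) = 14·109 + 2·(-113) + (-11)·(-162) = 1526 - 226 + 1782 = 3082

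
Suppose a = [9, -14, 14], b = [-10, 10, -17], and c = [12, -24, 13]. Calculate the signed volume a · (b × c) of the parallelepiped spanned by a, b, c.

214

b × c:
i: 10·13 - (-17)·(-24) = 130 - 408 = -278
j: (-17)·12 - (-10)·13 = -204 - (-130) = -74
k: (-10)·(-24) - 10·12 = 240 - 120 = 120
b × c = (-278, -74, 120)
a · (b × c) = 9·(-278) + (-14)·(-74) + 14·120 = -2502 + 1036 + 1680 = 214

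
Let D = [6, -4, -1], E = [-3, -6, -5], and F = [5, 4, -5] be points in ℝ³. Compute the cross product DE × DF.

(40, -32, -74)

DE = (-9, -2, -4)
DF = (-1, 8, -4)
i: (-2)·(-4) - (-4)·8 = 8 - (-32) = 40
j: (-4)·(-1) - (-9)·(-4) = 4 - 36 = -32
k: (-9)·8 - (-2)·(-1) = -72 - 2 = -74
DE × DF = (40, -32, -74)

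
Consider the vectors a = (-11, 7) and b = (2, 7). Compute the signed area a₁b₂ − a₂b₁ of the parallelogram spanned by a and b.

(-11)·7 - 7·2 = -77 - 14 = -91

-91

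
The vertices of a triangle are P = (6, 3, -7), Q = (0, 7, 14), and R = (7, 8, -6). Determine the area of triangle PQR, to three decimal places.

54.968

PQ = (-6, 4, 21),  PR = (1, 5, 1)
i: 4·1 - 21·5 = 4 - 105 = -101
j: 21·1 - (-6)·1 = 21 - (-6) = 27
k: (-6)·5 - 4·1 = -30 - 4 = -34
PQ × PR = (-101, 27, -34)
|PQ × PR| = √12086 ≈ 109.9363
area = ½ · 109.9363 ≈ 54.968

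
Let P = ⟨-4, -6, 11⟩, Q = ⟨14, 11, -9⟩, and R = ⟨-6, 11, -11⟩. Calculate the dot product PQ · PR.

693

PQ = Q − P = (18, 17, -20)
PR = R − P = (-2, 17, -22)
PQ · PR = 18·(-2) + 17·17 + (-20)·(-22) = -36 + 289 + 440 = 693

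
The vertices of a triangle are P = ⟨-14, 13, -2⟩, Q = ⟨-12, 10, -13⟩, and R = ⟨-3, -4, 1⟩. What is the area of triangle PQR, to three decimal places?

116.775

PQ = (2, -3, -11),  PR = (11, -17, 3)
i: (-3)·3 - (-11)·(-17) = -9 - 187 = -196
j: (-11)·11 - 2·3 = -121 - 6 = -127
k: 2·(-17) - (-3)·11 = -34 - (-33) = -1
PQ × PR = (-196, -127, -1)
|PQ × PR| = √54546 ≈ 233.5509
area = ½ · 233.5509 ≈ 116.775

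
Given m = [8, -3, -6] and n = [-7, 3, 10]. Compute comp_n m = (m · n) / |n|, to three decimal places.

-9.944

m · n = 8·(-7) + (-3)·3 + (-6)·10 = -56 - 9 - 60 = -125
|n| = √(49 + 9 + 100) = √158 ≈ 12.5698
comp_n m = -125 / √158 ≈ -9.944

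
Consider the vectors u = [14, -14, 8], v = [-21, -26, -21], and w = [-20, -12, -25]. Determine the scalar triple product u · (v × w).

v × w:
i: (-26)·(-25) - (-21)·(-12) = 650 - 252 = 398
j: (-21)·(-20) - (-21)·(-25) = 420 - 525 = -105
k: (-21)·(-12) - (-26)·(-20) = 252 - 520 = -268
v × w = (398, -105, -268)
u · (v × w) = 14·398 + (-14)·(-105) + 8·(-268) = 5572 + 1470 - 2144 = 4898

4898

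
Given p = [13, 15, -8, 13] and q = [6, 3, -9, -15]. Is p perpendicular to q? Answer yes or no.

yes

p · q = 13·6 + 15·3 + (-8)·(-9) + 13·(-15) = 78 + 45 + 72 - 195 = 0
Zero, so the vectors are orthogonal.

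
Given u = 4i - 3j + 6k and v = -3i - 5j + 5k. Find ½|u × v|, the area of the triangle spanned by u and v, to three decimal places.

i: (-3)·5 - 6·(-5) = -15 - (-30) = 15
j: 6·(-3) - 4·5 = -18 - 20 = -38
k: 4·(-5) - (-3)·(-3) = -20 - 9 = -29
u × v = (15, -38, -29)
|u × v| = √(15² + (-38)² + (-29)²) = √2510 ≈ 50.0999
area = ½ · 50.0999 ≈ 25.050

25.050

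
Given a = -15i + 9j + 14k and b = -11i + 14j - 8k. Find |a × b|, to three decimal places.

399.025

i: 9·(-8) - 14·14 = -72 - 196 = -268
j: 14·(-11) - (-15)·(-8) = -154 - 120 = -274
k: (-15)·14 - 9·(-11) = -210 - (-99) = -111
a × b = (-268, -274, -111)
|a × b| = √((-268)² + (-274)² + (-111)²) = √159221 ≈ 399.0251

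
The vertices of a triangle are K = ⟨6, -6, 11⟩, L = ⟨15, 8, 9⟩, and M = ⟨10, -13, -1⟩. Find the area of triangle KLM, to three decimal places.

119.671

KL = (9, 14, -2),  KM = (4, -7, -12)
i: 14·(-12) - (-2)·(-7) = -168 - 14 = -182
j: (-2)·4 - 9·(-12) = -8 - (-108) = 100
k: 9·(-7) - 14·4 = -63 - 56 = -119
KL × KM = (-182, 100, -119)
|KL × KM| = √57285 ≈ 239.3429
area = ½ · 239.3429 ≈ 119.671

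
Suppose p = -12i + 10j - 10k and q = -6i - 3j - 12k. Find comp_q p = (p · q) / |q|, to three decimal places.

11.784

p · q = (-12)·(-6) + 10·(-3) + (-10)·(-12) = 72 - 30 + 120 = 162
|q| = √(36 + 9 + 144) = √189 ≈ 13.7477
comp_q p = 162 / √189 ≈ 11.784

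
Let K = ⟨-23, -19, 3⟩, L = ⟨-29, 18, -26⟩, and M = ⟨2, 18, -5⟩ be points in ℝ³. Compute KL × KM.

KL = (-6, 37, -29)
KM = (25, 37, -8)
i: 37·(-8) - (-29)·37 = -296 - (-1073) = 777
j: (-29)·25 - (-6)·(-8) = -725 - 48 = -773
k: (-6)·37 - 37·25 = -222 - 925 = -1147
KL × KM = (777, -773, -1147)

(777, -773, -1147)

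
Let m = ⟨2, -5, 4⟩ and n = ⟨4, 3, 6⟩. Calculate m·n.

17

m · n = 2·4 + (-5)·3 + 4·6 = 8 - 15 + 24 = 17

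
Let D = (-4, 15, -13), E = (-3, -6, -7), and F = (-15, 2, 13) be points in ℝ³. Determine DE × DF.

DE = (1, -21, 6)
DF = (-11, -13, 26)
i: (-21)·26 - 6·(-13) = -546 - (-78) = -468
j: 6·(-11) - 1·26 = -66 - 26 = -92
k: 1·(-13) - (-21)·(-11) = -13 - 231 = -244
DE × DF = (-468, -92, -244)

(-468, -92, -244)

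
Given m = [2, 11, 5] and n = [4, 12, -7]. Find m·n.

105

m · n = 2·4 + 11·12 + 5·(-7) = 8 + 132 - 35 = 105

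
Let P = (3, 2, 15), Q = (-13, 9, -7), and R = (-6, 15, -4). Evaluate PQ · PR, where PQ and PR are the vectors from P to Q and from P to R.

PQ = Q − P = (-16, 7, -22)
PR = R − P = (-9, 13, -19)
PQ · PR = (-16)·(-9) + 7·13 + (-22)·(-19) = 144 + 91 + 418 = 653

653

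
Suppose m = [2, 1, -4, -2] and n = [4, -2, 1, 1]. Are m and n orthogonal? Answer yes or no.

yes

m · n = 2·4 + 1·(-2) + (-4)·1 + (-2)·1 = 8 - 2 - 4 - 2 = 0
Zero, so the vectors are orthogonal.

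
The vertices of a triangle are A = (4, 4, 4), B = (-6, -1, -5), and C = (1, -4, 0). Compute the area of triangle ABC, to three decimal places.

42.125

AB = (-10, -5, -9),  AC = (-3, -8, -4)
i: (-5)·(-4) - (-9)·(-8) = 20 - 72 = -52
j: (-9)·(-3) - (-10)·(-4) = 27 - 40 = -13
k: (-10)·(-8) - (-5)·(-3) = 80 - 15 = 65
AB × AC = (-52, -13, 65)
|AB × AC| = √7098 ≈ 84.2496
area = ½ · 84.2496 ≈ 42.125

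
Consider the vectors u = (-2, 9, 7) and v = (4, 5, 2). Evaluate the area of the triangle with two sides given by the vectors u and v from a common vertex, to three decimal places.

i: 9·2 - 7·5 = 18 - 35 = -17
j: 7·4 - (-2)·2 = 28 - (-4) = 32
k: (-2)·5 - 9·4 = -10 - 36 = -46
u × v = (-17, 32, -46)
|u × v| = √((-17)² + 32² + (-46)²) = √3429 ≈ 58.5577
area = ½ · 58.5577 ≈ 29.279

29.279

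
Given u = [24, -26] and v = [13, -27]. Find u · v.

u · v = 24·13 + (-26)·(-27) = 312 + 702 = 1014

1014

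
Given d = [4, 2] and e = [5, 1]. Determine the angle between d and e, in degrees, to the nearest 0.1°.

15.3

d · e = 4·5 + 2·1 = 20 + 2 = 22
|d|² = 16 + 4 = 20,  |d| = √20 ≈ 4.472136
|e|² = 25 + 1 = 26,  |e| = √26 ≈ 5.099020
cos θ = 22 / (4.472136 · 5.099020) ≈ 0.96476
θ = arccos(0.96476) ≈ 15.3°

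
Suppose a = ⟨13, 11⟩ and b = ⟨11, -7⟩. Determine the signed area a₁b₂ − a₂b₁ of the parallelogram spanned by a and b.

13·(-7) - 11·11 = -91 - 121 = -212

-212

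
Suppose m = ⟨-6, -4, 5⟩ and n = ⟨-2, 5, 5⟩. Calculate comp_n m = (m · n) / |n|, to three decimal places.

m · n = (-6)·(-2) + (-4)·5 + 5·5 = 12 - 20 + 25 = 17
|n| = √(4 + 25 + 25) = √54 ≈ 7.3485
comp_n m = 17 / √54 ≈ 2.313

2.313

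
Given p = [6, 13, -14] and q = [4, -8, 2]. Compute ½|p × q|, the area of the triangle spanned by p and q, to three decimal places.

i: 13·2 - (-14)·(-8) = 26 - 112 = -86
j: (-14)·4 - 6·2 = -56 - 12 = -68
k: 6·(-8) - 13·4 = -48 - 52 = -100
p × q = (-86, -68, -100)
|p × q| = √((-86)² + (-68)² + (-100)²) = √22020 ≈ 148.3914
area = ½ · 148.3914 ≈ 74.196

74.196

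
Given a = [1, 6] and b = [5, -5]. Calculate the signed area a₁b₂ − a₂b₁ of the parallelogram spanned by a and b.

1·(-5) - 6·5 = -5 - 30 = -35

-35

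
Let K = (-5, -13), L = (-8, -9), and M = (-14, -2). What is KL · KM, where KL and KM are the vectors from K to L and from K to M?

KL = L − K = (-3, 4)
KM = M − K = (-9, 11)
KL · KM = (-3)·(-9) + 4·11 = 27 + 44 = 71

71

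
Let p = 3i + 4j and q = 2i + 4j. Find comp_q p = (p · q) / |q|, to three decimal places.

4.919

p · q = 3·2 + 4·4 = 6 + 16 = 22
|q| = √(4 + 16) = √20 ≈ 4.4721
comp_q p = 22 / √20 ≈ 4.919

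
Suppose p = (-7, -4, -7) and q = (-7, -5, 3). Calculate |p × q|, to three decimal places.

84.605

i: (-4)·3 - (-7)·(-5) = -12 - 35 = -47
j: (-7)·(-7) - (-7)·3 = 49 - (-21) = 70
k: (-7)·(-5) - (-4)·(-7) = 35 - 28 = 7
p × q = (-47, 70, 7)
|p × q| = √((-47)² + 70² + 7²) = √7158 ≈ 84.6050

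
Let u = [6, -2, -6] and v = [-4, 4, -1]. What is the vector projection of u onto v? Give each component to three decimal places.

(3.152, -3.152, 0.788)

u · v = 6·(-4) + (-2)·4 + (-6)·(-1) = -24 - 8 + 6 = -26
|v|² = 16 + 16 + 1 = 33
proj_v u = (-26/33) · (-4, 4, -1) ≈ (3.152, -3.152, 0.788)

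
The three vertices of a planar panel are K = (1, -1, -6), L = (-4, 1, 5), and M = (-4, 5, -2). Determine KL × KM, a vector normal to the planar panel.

(-58, -35, -20)

KL = (-5, 2, 11)
KM = (-5, 6, 4)
i: 2·4 - 11·6 = 8 - 66 = -58
j: 11·(-5) - (-5)·4 = -55 - (-20) = -35
k: (-5)·6 - 2·(-5) = -30 - (-10) = -20
KL × KM = (-58, -35, -20)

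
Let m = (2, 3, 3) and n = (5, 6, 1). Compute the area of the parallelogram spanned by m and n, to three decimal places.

i: 3·1 - 3·6 = 3 - 18 = -15
j: 3·5 - 2·1 = 15 - 2 = 13
k: 2·6 - 3·5 = 12 - 15 = -3
m × n = (-15, 13, -3)
|m × n| = √((-15)² + 13² + (-3)²) = √403 ≈ 20.0749

20.075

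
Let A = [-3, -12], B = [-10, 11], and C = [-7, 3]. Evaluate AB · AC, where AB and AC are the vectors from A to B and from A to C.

373

AB = B − A = (-7, 23)
AC = C − A = (-4, 15)
AB · AC = (-7)·(-4) + 23·15 = 28 + 345 = 373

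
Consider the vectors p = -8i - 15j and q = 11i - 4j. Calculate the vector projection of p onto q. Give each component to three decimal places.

p · q = (-8)·11 + (-15)·(-4) = -88 + 60 = -28
|q|² = 121 + 16 = 137
proj_q p = (-28/137) · (11, -4) ≈ (-2.248, 0.818)

(-2.248, 0.818)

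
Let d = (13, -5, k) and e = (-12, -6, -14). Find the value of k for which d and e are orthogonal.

-9

d · e = 13·(-12) + (-5)·(-6) + k·(-14) = -126 - 14k
Set equal to 0: -14k = 126, so k = -9.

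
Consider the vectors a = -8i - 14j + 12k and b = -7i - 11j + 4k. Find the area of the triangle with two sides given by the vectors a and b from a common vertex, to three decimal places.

i: (-14)·4 - 12·(-11) = -56 - (-132) = 76
j: 12·(-7) - (-8)·4 = -84 - (-32) = -52
k: (-8)·(-11) - (-14)·(-7) = 88 - 98 = -10
a × b = (76, -52, -10)
|a × b| = √(76² + (-52)² + (-10)²) = √8580 ≈ 92.6283
area = ½ · 92.6283 ≈ 46.314

46.314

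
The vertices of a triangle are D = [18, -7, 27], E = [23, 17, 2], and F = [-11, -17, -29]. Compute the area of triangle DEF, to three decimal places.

DE = (5, 24, -25),  DF = (-29, -10, -56)
i: 24·(-56) - (-25)·(-10) = -1344 - 250 = -1594
j: (-25)·(-29) - 5·(-56) = 725 - (-280) = 1005
k: 5·(-10) - 24·(-29) = -50 - (-696) = 646
DE × DF = (-1594, 1005, 646)
|DE × DF| = √3968177 ≈ 1992.0284
area = ½ · 1992.0284 ≈ 996.014

996.014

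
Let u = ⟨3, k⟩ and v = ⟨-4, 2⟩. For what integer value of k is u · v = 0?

u · v = 3·(-4) + k·2 = -12 + 2k
Set equal to 0: 2k = 12, so k = 6.

6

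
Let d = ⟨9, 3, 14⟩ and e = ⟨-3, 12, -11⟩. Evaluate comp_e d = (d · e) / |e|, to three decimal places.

d · e = 9·(-3) + 3·12 + 14·(-11) = -27 + 36 - 154 = -145
|e| = √(9 + 144 + 121) = √274 ≈ 16.5529
comp_e d = -145 / √274 ≈ -8.760

-8.760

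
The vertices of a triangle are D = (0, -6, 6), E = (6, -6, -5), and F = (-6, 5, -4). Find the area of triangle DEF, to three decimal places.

93.372

DE = (6, 0, -11),  DF = (-6, 11, -10)
i: 0·(-10) - (-11)·11 = 0 - (-121) = 121
j: (-11)·(-6) - 6·(-10) = 66 - (-60) = 126
k: 6·11 - 0·(-6) = 66 - 0 = 66
DE × DF = (121, 126, 66)
|DE × DF| = √34873 ≈ 186.7431
area = ½ · 186.7431 ≈ 93.372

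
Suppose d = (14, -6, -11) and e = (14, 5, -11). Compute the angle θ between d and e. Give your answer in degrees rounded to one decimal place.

34.3

d · e = 14·14 + (-6)·5 + (-11)·(-11) = 196 - 30 + 121 = 287
|d|² = 196 + 36 + 121 = 353,  |d| = √353 ≈ 18.788294
|e|² = 196 + 25 + 121 = 342,  |e| = √342 ≈ 18.493242
cos θ = 287 / (18.788294 · 18.493242) ≈ 0.82600
θ = arccos(0.82600) ≈ 34.3°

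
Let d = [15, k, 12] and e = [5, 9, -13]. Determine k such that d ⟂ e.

d · e = 15·5 + k·9 + 12·(-13) = -81 + 9k
Set equal to 0: 9k = 81, so k = 9.

9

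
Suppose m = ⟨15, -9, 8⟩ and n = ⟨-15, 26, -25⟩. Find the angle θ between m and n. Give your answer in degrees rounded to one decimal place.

151.3

m · n = 15·(-15) + (-9)·26 + 8·(-25) = -225 - 234 - 200 = -659
|m|² = 225 + 81 + 64 = 370,  |m| = √370 ≈ 19.235384
|n|² = 225 + 676 + 625 = 1526,  |n| = √1526 ≈ 39.064050
cos θ = -659 / (19.235384 · 39.064050) ≈ -0.87702
θ = arccos(-0.87702) ≈ 151.3°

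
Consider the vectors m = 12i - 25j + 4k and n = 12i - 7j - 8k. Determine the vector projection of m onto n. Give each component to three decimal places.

(13.401, -7.817, -8.934)

m · n = 12·12 + (-25)·(-7) + 4·(-8) = 144 + 175 - 32 = 287
|n|² = 144 + 49 + 64 = 257
proj_n m = (287/257) · (12, -7, -8) ≈ (13.401, -7.817, -8.934)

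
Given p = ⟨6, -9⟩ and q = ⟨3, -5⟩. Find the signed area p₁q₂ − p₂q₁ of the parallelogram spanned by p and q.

6·(-5) - (-9)·3 = -30 - (-27) = -3

-3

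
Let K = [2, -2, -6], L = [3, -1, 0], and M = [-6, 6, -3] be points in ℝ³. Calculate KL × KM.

(-45, -51, 16)

KL = (1, 1, 6)
KM = (-8, 8, 3)
i: 1·3 - 6·8 = 3 - 48 = -45
j: 6·(-8) - 1·3 = -48 - 3 = -51
k: 1·8 - 1·(-8) = 8 - (-8) = 16
KL × KM = (-45, -51, 16)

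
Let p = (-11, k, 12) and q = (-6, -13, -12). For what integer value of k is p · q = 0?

-6

p · q = (-11)·(-6) + k·(-13) + 12·(-12) = -78 - 13k
Set equal to 0: -13k = 78, so k = -6.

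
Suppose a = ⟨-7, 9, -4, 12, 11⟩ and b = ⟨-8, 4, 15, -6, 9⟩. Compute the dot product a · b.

59

a · b = (-7)·(-8) + 9·4 + (-4)·15 + 12·(-6) + 11·9 = 56 + 36 - 60 - 72 + 99 = 59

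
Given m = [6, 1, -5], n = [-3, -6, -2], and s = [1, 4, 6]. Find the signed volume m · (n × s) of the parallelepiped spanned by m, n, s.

-122

n × s:
i: (-6)·6 - (-2)·4 = -36 - (-8) = -28
j: (-2)·1 - (-3)·6 = -2 - (-18) = 16
k: (-3)·4 - (-6)·1 = -12 - (-6) = -6
n × s = (-28, 16, -6)
m · (n × s) = 6·(-28) + 1·16 + (-5)·(-6) = -168 + 16 + 30 = -122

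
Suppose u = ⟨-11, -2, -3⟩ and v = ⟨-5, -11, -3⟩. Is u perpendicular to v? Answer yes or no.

no

u · v = (-11)·(-5) + (-2)·(-11) + (-3)·(-3) = 55 + 22 + 9 = 86
Nonzero, so the vectors are not orthogonal.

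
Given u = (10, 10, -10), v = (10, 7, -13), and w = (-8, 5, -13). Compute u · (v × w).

v × w:
i: 7·(-13) - (-13)·5 = -91 - (-65) = -26
j: (-13)·(-8) - 10·(-13) = 104 - (-130) = 234
k: 10·5 - 7·(-8) = 50 - (-56) = 106
v × w = (-26, 234, 106)
u · (v × w) = 10·(-26) + 10·234 + (-10)·106 = -260 + 2340 - 1060 = 1020

1020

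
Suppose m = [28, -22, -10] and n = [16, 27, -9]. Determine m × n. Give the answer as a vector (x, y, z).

(468, 92, 1108)

i: (-22)·(-9) - (-10)·27 = 198 - (-270) = 468
j: (-10)·16 - 28·(-9) = -160 - (-252) = 92
k: 28·27 - (-22)·16 = 756 - (-352) = 1108
m × n = (468, 92, 1108)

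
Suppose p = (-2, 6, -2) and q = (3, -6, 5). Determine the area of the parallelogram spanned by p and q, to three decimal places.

19.391

i: 6·5 - (-2)·(-6) = 30 - 12 = 18
j: (-2)·3 - (-2)·5 = -6 - (-10) = 4
k: (-2)·(-6) - 6·3 = 12 - 18 = -6
p × q = (18, 4, -6)
|p × q| = √(18² + 4² + (-6)²) = √376 ≈ 19.3907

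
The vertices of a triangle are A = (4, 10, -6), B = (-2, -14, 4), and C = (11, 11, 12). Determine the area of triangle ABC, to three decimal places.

251.641

AB = (-6, -24, 10),  AC = (7, 1, 18)
i: (-24)·18 - 10·1 = -432 - 10 = -442
j: 10·7 - (-6)·18 = 70 - (-108) = 178
k: (-6)·1 - (-24)·7 = -6 - (-168) = 162
AB × AC = (-442, 178, 162)
|AB × AC| = √253292 ≈ 503.2812
area = ½ · 503.2812 ≈ 251.641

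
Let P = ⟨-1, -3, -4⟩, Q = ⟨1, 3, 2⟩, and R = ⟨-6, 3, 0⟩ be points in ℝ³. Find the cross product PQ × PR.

PQ = (2, 6, 6)
PR = (-5, 6, 4)
i: 6·4 - 6·6 = 24 - 36 = -12
j: 6·(-5) - 2·4 = -30 - 8 = -38
k: 2·6 - 6·(-5) = 12 - (-30) = 42
PQ × PR = (-12, -38, 42)

(-12, -38, 42)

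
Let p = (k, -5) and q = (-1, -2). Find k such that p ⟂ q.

10

p · q = k·(-1) + (-5)·(-2) = 10 - 1k
Set equal to 0: -1k = -10, so k = 10.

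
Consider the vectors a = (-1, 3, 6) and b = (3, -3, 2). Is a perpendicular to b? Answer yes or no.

a · b = (-1)·3 + 3·(-3) + 6·2 = -3 - 9 + 12 = 0
Zero, so the vectors are orthogonal.

yes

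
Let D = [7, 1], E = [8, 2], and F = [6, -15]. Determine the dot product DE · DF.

DE = E − D = (1, 1)
DF = F − D = (-1, -16)
DE · DF = 1·(-1) + 1·(-16) = -1 - 16 = -17

-17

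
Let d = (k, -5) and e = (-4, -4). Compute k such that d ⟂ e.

5

d · e = k·(-4) + (-5)·(-4) = 20 - 4k
Set equal to 0: -4k = -20, so k = 5.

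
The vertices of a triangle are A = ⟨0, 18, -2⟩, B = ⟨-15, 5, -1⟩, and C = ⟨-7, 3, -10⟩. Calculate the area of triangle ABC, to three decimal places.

AB = (-15, -13, 1),  AC = (-7, -15, -8)
i: (-13)·(-8) - 1·(-15) = 104 - (-15) = 119
j: 1·(-7) - (-15)·(-8) = -7 - 120 = -127
k: (-15)·(-15) - (-13)·(-7) = 225 - 91 = 134
AB × AC = (119, -127, 134)
|AB × AC| = √48246 ≈ 219.6497
area = ½ · 219.6497 ≈ 109.825

109.825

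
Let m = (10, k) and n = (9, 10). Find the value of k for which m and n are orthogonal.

m · n = 10·9 + k·10 = 90 + 10k
Set equal to 0: 10k = -90, so k = -9.

-9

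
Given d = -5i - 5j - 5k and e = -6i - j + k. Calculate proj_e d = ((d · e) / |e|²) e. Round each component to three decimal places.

(-4.737, -0.789, 0.789)

d · e = (-5)·(-6) + (-5)·(-1) + (-5)·1 = 30 + 5 - 5 = 30
|e|² = 36 + 1 + 1 = 38
proj_e d = (30/38) · (-6, -1, 1) ≈ (-4.737, -0.789, 0.789)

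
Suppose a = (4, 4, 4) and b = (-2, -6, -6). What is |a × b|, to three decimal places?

22.627

i: 4·(-6) - 4·(-6) = -24 - (-24) = 0
j: 4·(-2) - 4·(-6) = -8 - (-24) = 16
k: 4·(-6) - 4·(-2) = -24 - (-8) = -16
a × b = (0, 16, -16)
|a × b| = √(0² + 16² + (-16)²) = √512 ≈ 22.6274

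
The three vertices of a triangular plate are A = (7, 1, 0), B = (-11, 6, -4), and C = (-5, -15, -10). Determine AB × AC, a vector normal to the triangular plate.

(-114, -132, 348)

AB = (-18, 5, -4)
AC = (-12, -16, -10)
i: 5·(-10) - (-4)·(-16) = -50 - 64 = -114
j: (-4)·(-12) - (-18)·(-10) = 48 - 180 = -132
k: (-18)·(-16) - 5·(-12) = 288 - (-60) = 348
AB × AC = (-114, -132, 348)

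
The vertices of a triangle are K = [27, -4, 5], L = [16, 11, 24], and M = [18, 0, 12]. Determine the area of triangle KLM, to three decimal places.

67.004

KL = (-11, 15, 19),  KM = (-9, 4, 7)
i: 15·7 - 19·4 = 105 - 76 = 29
j: 19·(-9) - (-11)·7 = -171 - (-77) = -94
k: (-11)·4 - 15·(-9) = -44 - (-135) = 91
KL × KM = (29, -94, 91)
|KL × KM| = √17958 ≈ 134.0075
area = ½ · 134.0075 ≈ 67.004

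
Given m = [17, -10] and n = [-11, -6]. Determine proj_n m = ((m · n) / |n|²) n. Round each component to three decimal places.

m · n = 17·(-11) + (-10)·(-6) = -187 + 60 = -127
|n|² = 121 + 36 = 157
proj_n m = (-127/157) · (-11, -6) ≈ (8.898, 4.854)

(8.898, 4.854)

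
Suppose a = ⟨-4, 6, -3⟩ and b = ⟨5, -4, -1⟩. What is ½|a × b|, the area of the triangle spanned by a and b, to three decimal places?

14.841

i: 6·(-1) - (-3)·(-4) = -6 - 12 = -18
j: (-3)·5 - (-4)·(-1) = -15 - 4 = -19
k: (-4)·(-4) - 6·5 = 16 - 30 = -14
a × b = (-18, -19, -14)
|a × b| = √((-18)² + (-19)² + (-14)²) = √881 ≈ 29.6816
area = ½ · 29.6816 ≈ 14.841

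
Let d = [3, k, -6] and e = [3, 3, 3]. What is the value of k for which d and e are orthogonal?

d · e = 3·3 + k·3 + (-6)·3 = -9 + 3k
Set equal to 0: 3k = 9, so k = 3.

3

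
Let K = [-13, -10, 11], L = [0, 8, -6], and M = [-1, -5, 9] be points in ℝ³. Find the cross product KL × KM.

(49, -178, -151)

KL = (13, 18, -17)
KM = (12, 5, -2)
i: 18·(-2) - (-17)·5 = -36 - (-85) = 49
j: (-17)·12 - 13·(-2) = -204 - (-26) = -178
k: 13·5 - 18·12 = 65 - 216 = -151
KL × KM = (49, -178, -151)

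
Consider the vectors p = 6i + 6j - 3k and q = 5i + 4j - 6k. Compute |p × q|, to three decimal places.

32.450

i: 6·(-6) - (-3)·4 = -36 - (-12) = -24
j: (-3)·5 - 6·(-6) = -15 - (-36) = 21
k: 6·4 - 6·5 = 24 - 30 = -6
p × q = (-24, 21, -6)
|p × q| = √((-24)² + 21² + (-6)²) = √1053 ≈ 32.4500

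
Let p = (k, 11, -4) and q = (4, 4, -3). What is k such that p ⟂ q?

-14

p · q = k·4 + 11·4 + (-4)·(-3) = 56 + 4k
Set equal to 0: 4k = -56, so k = -14.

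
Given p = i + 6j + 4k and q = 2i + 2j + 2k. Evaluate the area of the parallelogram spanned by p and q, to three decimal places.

i: 6·2 - 4·2 = 12 - 8 = 4
j: 4·2 - 1·2 = 8 - 2 = 6
k: 1·2 - 6·2 = 2 - 12 = -10
p × q = (4, 6, -10)
|p × q| = √(4² + 6² + (-10)²) = √152 ≈ 12.3288

12.329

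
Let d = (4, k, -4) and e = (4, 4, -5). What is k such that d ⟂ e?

-9

d · e = 4·4 + k·4 + (-4)·(-5) = 36 + 4k
Set equal to 0: 4k = -36, so k = -9.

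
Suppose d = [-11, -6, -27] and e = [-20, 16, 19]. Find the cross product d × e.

(318, 749, -296)

i: (-6)·19 - (-27)·16 = -114 - (-432) = 318
j: (-27)·(-20) - (-11)·19 = 540 - (-209) = 749
k: (-11)·16 - (-6)·(-20) = -176 - 120 = -296
d × e = (318, 749, -296)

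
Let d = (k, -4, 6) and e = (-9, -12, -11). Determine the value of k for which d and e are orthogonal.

d · e = k·(-9) + (-4)·(-12) + 6·(-11) = -18 - 9k
Set equal to 0: -9k = 18, so k = -2.

-2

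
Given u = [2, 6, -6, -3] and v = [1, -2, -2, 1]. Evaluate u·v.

-1

u · v = 2·1 + 6·(-2) + (-6)·(-2) + (-3)·1 = 2 - 12 + 12 - 3 = -1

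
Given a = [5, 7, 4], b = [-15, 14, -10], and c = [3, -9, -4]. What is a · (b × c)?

b × c:
i: 14·(-4) - (-10)·(-9) = -56 - 90 = -146
j: (-10)·3 - (-15)·(-4) = -30 - 60 = -90
k: (-15)·(-9) - 14·3 = 135 - 42 = 93
b × c = (-146, -90, 93)
a · (b × c) = 5·(-146) + 7·(-90) + 4·93 = -730 - 630 + 372 = -988

-988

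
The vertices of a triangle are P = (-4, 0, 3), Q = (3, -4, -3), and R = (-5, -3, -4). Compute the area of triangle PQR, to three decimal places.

30.619

PQ = (7, -4, -6),  PR = (-1, -3, -7)
i: (-4)·(-7) - (-6)·(-3) = 28 - 18 = 10
j: (-6)·(-1) - 7·(-7) = 6 - (-49) = 55
k: 7·(-3) - (-4)·(-1) = -21 - 4 = -25
PQ × PR = (10, 55, -25)
|PQ × PR| = √3750 ≈ 61.2372
area = ½ · 61.2372 ≈ 30.619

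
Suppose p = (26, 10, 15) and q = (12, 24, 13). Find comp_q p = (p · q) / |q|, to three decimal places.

25.054

p · q = 26·12 + 10·24 + 15·13 = 312 + 240 + 195 = 747
|q| = √(144 + 576 + 169) = √889 ≈ 29.8161
comp_q p = 747 / √889 ≈ 25.054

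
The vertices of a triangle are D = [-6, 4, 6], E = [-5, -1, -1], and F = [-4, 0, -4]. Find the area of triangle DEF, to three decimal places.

11.576

DE = (1, -5, -7),  DF = (2, -4, -10)
i: (-5)·(-10) - (-7)·(-4) = 50 - 28 = 22
j: (-7)·2 - 1·(-10) = -14 - (-10) = -4
k: 1·(-4) - (-5)·2 = -4 - (-10) = 6
DE × DF = (22, -4, 6)
|DE × DF| = √536 ≈ 23.1517
area = ½ · 23.1517 ≈ 11.576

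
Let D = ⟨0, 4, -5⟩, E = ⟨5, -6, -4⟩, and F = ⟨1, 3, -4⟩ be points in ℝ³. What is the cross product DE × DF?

DE = (5, -10, 1)
DF = (1, -1, 1)
i: (-10)·1 - 1·(-1) = -10 - (-1) = -9
j: 1·1 - 5·1 = 1 - 5 = -4
k: 5·(-1) - (-10)·1 = -5 - (-10) = 5
DE × DF = (-9, -4, 5)

(-9, -4, 5)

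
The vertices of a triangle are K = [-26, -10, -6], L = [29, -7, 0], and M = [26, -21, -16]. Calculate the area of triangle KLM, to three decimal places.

KL = (55, 3, 6),  KM = (52, -11, -10)
i: 3·(-10) - 6·(-11) = -30 - (-66) = 36
j: 6·52 - 55·(-10) = 312 - (-550) = 862
k: 55·(-11) - 3·52 = -605 - 156 = -761
KL × KM = (36, 862, -761)
|KL × KM| = √1323461 ≈ 1150.4178
area = ½ · 1150.4178 ≈ 575.209

575.209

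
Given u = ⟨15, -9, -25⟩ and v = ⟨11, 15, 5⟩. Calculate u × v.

(330, -350, 324)

i: (-9)·5 - (-25)·15 = -45 - (-375) = 330
j: (-25)·11 - 15·5 = -275 - 75 = -350
k: 15·15 - (-9)·11 = 225 - (-99) = 324
u × v = (330, -350, 324)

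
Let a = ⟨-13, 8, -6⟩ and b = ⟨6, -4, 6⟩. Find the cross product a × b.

i: 8·6 - (-6)·(-4) = 48 - 24 = 24
j: (-6)·6 - (-13)·6 = -36 - (-78) = 42
k: (-13)·(-4) - 8·6 = 52 - 48 = 4
a × b = (24, 42, 4)

(24, 42, 4)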